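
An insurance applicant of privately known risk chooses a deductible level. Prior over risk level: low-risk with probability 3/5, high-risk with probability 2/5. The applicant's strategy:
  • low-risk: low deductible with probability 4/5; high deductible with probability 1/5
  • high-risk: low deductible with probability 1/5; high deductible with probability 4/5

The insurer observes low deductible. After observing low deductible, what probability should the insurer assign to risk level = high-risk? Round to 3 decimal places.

P(low deductible) = (3/5)·(4/5) + (2/5)·(1/5) = 14/25
P(high-risk | low deductible) = ((2/5)·(1/5)) / (14/25) = (2/25) / (14/25) = 1/7

0.143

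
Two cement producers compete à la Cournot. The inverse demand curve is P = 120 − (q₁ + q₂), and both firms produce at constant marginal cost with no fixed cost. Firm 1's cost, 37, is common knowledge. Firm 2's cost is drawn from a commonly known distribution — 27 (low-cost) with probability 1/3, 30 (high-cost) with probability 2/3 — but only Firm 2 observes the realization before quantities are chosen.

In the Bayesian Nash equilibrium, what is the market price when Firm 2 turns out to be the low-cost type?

Firm 2 with cost c maximizes (120 − (q₁+q₂) − c)·q₂, giving q₂(c) = (120 − c − q₁)/2.
E[c₂] = 1/3·27 + 2/3·30 = 29
Firm 1's FOC against E[q₂] yields q₁ = (120 − 2·37 + E[c₂])/3 = (120 − 74 + 29)/3 = 25.
q₂(low-cost) = 34, so P = 120 − (25 + 34) = 61.

61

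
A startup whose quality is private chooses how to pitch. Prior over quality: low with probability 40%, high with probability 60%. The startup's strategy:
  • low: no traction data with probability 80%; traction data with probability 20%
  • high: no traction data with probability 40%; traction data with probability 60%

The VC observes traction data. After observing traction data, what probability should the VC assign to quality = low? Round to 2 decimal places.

P(traction data) = 0.4·0.2 + 0.6·0.6 = 0.44
P(low | traction data) = (0.4·0.2) / 0.44 = 0.08 / 0.44 = 0.181818

0.18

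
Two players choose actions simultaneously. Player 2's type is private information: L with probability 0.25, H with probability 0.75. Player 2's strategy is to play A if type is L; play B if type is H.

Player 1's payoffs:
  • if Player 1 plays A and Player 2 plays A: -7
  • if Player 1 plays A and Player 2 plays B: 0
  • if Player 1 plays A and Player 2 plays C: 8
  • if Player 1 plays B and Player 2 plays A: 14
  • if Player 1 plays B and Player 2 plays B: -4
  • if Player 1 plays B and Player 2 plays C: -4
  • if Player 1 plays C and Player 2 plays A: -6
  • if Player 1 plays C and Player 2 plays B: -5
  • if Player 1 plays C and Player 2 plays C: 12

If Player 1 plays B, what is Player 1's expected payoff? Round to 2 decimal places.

0.50

E[B] = 0.25·14 + 0.75·(-4) = 3.5 + (-3) = 0.5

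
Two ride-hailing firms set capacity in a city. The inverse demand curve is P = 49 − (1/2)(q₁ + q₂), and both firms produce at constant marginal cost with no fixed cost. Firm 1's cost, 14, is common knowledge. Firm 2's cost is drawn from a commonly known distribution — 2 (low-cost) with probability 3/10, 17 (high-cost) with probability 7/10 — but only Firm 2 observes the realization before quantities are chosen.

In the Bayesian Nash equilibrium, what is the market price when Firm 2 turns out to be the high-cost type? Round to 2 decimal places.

27.42

Firm 2 with cost c maximizes (49 − (1/2)(q₁+q₂) − c)·q₂, giving q₂(c) = (49 − c − (1/2)q₁).
E[c₂] = 3/10·2 + 7/10·17 = 12.5
Firm 1's FOC against E[q₂] yields q₁ = (49 − 2·14 + E[c₂])/(3/2) = (49 − 28 + 12.5)/(3/2) = 22.3333.
q₂(high-cost) = 20.8333, so P = 49 − (1/2)·(22.3333 + 20.8333) = 27.4167.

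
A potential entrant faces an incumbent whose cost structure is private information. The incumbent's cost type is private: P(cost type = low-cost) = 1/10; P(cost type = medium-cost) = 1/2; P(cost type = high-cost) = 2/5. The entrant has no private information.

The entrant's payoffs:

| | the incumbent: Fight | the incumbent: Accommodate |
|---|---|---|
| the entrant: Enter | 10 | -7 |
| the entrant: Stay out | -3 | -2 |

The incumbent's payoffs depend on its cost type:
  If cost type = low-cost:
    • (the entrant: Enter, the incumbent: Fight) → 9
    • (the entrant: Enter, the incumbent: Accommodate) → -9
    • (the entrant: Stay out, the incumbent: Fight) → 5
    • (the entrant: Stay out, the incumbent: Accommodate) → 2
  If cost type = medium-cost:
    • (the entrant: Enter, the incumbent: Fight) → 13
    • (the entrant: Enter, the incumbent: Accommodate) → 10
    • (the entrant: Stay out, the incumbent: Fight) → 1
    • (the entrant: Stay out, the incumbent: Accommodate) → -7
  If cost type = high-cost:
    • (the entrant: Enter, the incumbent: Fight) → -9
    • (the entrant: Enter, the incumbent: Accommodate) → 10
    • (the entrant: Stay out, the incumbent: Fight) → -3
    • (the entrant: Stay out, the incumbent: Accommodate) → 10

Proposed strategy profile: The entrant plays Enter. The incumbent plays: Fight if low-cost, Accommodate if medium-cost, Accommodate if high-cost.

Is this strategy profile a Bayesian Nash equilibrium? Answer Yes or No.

The entrant plays Enter: E[Enter] = 1/10·(10) + 1/2·(-7) + 2/5·(-7) = -53/10; E[Stay out] = -21/10. Not best-responding. ✗
The incumbent (cost type low-cost), facing Enter: Fight gives 9, Accommodate gives -9. Proposed Fight is best. ✓
The incumbent (cost type medium-cost), facing Enter: Fight gives 13, Accommodate gives 10. Proposed Accommodate is not best — profitable deviation exists. ✗
The incumbent (cost type high-cost), facing Enter: Fight gives -9, Accommodate gives 10. Proposed Accommodate is best. ✓

No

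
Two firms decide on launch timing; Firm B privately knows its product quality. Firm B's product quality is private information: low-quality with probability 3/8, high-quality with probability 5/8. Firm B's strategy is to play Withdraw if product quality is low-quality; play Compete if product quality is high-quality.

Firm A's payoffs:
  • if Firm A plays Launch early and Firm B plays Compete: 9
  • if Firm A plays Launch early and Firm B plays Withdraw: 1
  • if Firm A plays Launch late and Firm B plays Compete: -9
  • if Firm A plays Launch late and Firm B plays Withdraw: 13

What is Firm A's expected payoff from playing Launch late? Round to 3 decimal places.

E[Launch late] = 3/8·13 + 5/8·(-9) = 39/8 + (-45/8) = -3/4

-0.750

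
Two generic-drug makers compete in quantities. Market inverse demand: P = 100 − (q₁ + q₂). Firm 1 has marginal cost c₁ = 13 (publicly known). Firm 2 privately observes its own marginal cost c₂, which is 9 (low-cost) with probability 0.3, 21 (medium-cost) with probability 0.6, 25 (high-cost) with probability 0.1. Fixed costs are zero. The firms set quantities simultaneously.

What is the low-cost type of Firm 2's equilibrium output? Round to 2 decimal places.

30.20

Type-c best response for Firm 2: q₂(c) = (100 − c)/2 − q₁/2.
Firm 1 maximizes expected profit; its first-order condition is 100 − 2q₁ − E[q₂] − 13 = 0.
Substituting E[q₂] and solving: E[c₂] = 17.8, so q₁ = (100 − 2·13 + 17.8)/3 = 30.6.
q₂(low-cost) = (100 − 9 − 30.6)/2 = 30.2.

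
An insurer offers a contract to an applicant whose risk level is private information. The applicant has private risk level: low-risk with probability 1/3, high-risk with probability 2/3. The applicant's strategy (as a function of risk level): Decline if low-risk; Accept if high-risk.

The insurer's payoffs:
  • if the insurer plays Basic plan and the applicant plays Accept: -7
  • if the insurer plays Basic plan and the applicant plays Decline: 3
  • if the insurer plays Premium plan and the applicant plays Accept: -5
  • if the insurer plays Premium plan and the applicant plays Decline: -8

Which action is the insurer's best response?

E[Basic plan] = 1/3·(3) + 2/3·(-7) = -11/3
E[Premium plan] = 1/3·(-8) + 2/3·(-5) = -6
Best response: Basic plan (-11/3 is the largest).

Basic plan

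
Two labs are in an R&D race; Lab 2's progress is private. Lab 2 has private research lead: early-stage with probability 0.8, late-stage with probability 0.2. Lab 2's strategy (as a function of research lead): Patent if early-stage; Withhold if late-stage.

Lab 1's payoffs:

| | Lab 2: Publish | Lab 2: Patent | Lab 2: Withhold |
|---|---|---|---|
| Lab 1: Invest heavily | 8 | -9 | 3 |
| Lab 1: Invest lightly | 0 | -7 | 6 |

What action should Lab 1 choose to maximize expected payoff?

Compute Lab 1's expected payoff for each action, taking the expectation over Lab 2's type.
E[Invest heavily] = 0.8·(-9) + 0.2·(3) = -6.6
E[Invest lightly] = 0.8·(-7) + 0.2·(6) = -4.4
Best response: Invest lightly (-4.4 is the largest).

Invest lightly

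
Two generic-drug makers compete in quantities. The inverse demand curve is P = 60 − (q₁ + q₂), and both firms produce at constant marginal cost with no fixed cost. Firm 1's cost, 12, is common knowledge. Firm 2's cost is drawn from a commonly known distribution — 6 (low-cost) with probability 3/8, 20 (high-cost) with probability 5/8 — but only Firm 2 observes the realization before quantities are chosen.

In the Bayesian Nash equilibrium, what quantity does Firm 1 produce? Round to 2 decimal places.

16.92

Type-c best response for Firm 2: q₂(c) = (60 − c)/2 − q₁/2.
Firm 1 maximizes expected profit; its first-order condition is 60 − 2q₁ − E[q₂] − 12 = 0.
Substituting E[q₂] and solving: E[c₂] = 14.75, so q₁ = (60 − 2·12 + 14.75)/3 = 16.9167.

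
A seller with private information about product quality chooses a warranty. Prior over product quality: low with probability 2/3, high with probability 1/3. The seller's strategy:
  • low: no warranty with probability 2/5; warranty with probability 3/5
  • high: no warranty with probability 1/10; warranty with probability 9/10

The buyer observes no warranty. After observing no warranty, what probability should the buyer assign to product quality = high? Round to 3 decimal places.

P(no warranty) = (2/3)·(2/5) + (1/3)·(1/10) = 3/10
P(high | no warranty) = ((1/3)·(1/10)) / (3/10) = (1/30) / (3/10) = 1/9

0.111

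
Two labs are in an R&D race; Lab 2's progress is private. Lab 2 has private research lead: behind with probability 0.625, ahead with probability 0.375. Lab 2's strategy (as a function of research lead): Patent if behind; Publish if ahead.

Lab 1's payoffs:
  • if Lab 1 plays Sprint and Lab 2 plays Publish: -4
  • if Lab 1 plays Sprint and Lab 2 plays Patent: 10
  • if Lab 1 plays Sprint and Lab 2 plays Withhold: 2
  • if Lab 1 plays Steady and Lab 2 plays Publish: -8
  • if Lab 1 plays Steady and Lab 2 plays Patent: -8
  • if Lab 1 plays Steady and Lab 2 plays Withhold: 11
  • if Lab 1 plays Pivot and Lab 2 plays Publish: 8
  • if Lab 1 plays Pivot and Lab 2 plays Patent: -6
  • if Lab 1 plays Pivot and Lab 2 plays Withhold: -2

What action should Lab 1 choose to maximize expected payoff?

E[Sprint] = 0.625·(10) + 0.375·(-4) = 4.75
E[Steady] = 0.625·(-8) + 0.375·(-8) = -8
E[Pivot] = 0.625·(-6) + 0.375·(8) = -0.75
Best response: Sprint (4.75 is the largest).

Sprint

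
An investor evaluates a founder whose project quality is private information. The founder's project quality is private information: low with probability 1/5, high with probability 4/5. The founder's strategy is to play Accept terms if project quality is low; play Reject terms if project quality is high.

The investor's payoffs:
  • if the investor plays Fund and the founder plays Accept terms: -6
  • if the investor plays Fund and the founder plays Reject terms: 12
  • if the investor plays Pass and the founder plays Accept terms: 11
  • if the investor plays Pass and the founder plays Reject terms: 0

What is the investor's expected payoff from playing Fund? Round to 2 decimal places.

E[Fund] = 1/5·(-6) + 4/5·12 = (-6/5) + 48/5 = 42/5

8.40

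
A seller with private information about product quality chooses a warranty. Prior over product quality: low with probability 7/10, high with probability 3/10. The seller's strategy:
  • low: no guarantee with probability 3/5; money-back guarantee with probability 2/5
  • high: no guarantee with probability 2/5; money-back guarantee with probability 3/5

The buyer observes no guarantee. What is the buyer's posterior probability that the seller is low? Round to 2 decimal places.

P(no guarantee) = (7/10)·(3/5) + (3/10)·(2/5) = 27/50
P(low | no guarantee) = ((7/10)·(3/5)) / (27/50) = (21/50) / (27/50) = 7/9

0.78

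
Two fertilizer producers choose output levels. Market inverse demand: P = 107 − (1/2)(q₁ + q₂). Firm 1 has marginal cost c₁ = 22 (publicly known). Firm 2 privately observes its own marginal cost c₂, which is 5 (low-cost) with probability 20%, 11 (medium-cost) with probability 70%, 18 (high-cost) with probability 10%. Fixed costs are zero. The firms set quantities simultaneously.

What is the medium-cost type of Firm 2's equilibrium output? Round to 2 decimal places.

71.50

Type-c best response for Firm 2: q₂(c) = (107 − c) − q₁/2.
Firm 1 maximizes expected profit; its first-order condition is 107 − q₁ − (1/2)E[q₂] − 22 = 0.
Substituting E[q₂] and solving: E[c₂] = 10.5, so q₁ = (107 − 2·22 + 10.5)/(3/2) = 49.
q₂(medium-cost) = (107 − 11 − (1/2)·49) = 71.5.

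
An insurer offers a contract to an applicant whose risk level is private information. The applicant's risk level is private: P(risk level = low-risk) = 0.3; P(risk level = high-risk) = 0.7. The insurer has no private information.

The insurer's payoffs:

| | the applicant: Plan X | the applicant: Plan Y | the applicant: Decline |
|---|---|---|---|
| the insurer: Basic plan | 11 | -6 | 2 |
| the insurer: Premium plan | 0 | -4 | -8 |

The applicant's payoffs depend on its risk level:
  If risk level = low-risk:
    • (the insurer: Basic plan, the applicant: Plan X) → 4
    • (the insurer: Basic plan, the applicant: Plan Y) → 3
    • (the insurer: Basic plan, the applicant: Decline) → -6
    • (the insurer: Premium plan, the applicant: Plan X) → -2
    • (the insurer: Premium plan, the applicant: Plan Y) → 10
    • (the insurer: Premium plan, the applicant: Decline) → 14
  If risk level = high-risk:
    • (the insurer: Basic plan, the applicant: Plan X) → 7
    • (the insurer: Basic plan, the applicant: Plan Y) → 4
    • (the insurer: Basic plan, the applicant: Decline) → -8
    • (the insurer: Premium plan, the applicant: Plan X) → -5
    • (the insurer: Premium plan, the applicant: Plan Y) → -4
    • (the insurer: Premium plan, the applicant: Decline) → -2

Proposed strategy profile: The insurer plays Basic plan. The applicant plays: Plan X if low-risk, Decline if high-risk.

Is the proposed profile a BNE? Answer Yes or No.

No

A profile is a BNE iff every type of every player is best-responding given beliefs about the other side.
The insurer plays Basic plan: E[Basic plan] = 0.3·(11) + 0.7·(2) = 4.7; E[Premium plan] = -5.6. Best-responding. ✓
The applicant (risk level low-risk), facing Basic plan: Plan X gives 4, Plan Y gives 3, Decline gives -6. Proposed Plan X is best. ✓
The applicant (risk level high-risk), facing Basic plan: Plan X gives 7, Plan Y gives 4, Decline gives -8. Proposed Decline is not best — profitable deviation exists. ✗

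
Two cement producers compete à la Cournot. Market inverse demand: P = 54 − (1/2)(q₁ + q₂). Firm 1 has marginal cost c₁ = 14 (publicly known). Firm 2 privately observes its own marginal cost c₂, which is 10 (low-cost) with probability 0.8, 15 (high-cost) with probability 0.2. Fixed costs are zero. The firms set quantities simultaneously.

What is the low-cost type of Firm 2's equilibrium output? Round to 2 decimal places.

Firm 2 with cost c maximizes (54 − (1/2)(q₁+q₂) − c)·q₂, giving q₂(c) = (54 − c − (1/2)q₁).
E[c₂] = 0.8·10 + 0.2·15 = 11
Firm 1's FOC against E[q₂] yields q₁ = (54 − 2·14 + E[c₂])/(3/2) = (54 − 28 + 11)/(3/2) = 24.6667.
q₂(low-cost) = (54 − 10 − (1/2)·24.6667) = 31.6667.

31.67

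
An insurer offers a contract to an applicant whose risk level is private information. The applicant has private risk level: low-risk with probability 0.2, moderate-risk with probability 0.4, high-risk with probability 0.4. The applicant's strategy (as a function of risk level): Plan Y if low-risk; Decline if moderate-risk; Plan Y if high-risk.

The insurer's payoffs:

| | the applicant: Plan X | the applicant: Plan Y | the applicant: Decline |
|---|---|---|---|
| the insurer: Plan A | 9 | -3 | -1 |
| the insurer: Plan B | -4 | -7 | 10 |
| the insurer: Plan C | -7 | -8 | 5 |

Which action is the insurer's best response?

Plan B

Compute the insurer's expected payoff for each action, taking the expectation over the applicant's type.
E[Plan A] = 0.2·(-3) + 0.4·(-1) + 0.4·(-3) = -2.2
E[Plan B] = 0.2·(-7) + 0.4·(10) + 0.4·(-7) = -0.2
E[Plan C] = 0.2·(-8) + 0.4·(5) + 0.4·(-8) = -2.8
Best response: Plan B (-0.2 is the largest).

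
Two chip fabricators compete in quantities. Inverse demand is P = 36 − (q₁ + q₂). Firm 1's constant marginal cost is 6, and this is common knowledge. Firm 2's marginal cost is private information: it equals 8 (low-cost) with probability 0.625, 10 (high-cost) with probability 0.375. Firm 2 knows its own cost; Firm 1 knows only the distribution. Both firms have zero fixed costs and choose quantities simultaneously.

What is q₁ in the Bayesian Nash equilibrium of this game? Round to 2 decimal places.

10.92

Type-c best response for Firm 2: q₂(c) = (36 − c)/2 − q₁/2.
Firm 1 maximizes expected profit; its first-order condition is 36 − 2q₁ − E[q₂] − 6 = 0.
Substituting E[q₂] and solving: E[c₂] = 8.75, so q₁ = (36 − 2·6 + 8.75)/3 = 10.9167.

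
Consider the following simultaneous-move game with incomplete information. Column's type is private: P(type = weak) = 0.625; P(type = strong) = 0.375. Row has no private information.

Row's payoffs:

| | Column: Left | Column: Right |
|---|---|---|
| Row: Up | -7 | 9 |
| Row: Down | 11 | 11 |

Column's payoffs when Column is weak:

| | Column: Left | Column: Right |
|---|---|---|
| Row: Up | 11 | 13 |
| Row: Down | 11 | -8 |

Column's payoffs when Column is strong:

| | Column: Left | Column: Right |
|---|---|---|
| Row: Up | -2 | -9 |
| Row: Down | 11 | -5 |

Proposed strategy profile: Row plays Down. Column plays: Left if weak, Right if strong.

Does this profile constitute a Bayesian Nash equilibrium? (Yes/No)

A profile is a BNE iff every type of every player is best-responding given beliefs about the other side.
Row plays Down: E[Down] = 0.625·(11) + 0.375·(11) = 11; E[Up] = -1. Best-responding. ✓
Column (type weak), facing Down: Left gives 11, Right gives -8. Proposed Left is best. ✓
Column (type strong), facing Down: Left gives 11, Right gives -5. Proposed Right is not best — profitable deviation exists. ✗

No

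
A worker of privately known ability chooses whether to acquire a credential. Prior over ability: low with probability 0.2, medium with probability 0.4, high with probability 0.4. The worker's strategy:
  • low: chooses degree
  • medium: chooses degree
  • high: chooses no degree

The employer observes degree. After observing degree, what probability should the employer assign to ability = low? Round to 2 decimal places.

P(degree) = 0.2·1 + 0.4·1 + 0.4·0 = 0.6
P(low | degree) = (0.2·1) / 0.6 = 0.2 / 0.6 = 0.333333

0.33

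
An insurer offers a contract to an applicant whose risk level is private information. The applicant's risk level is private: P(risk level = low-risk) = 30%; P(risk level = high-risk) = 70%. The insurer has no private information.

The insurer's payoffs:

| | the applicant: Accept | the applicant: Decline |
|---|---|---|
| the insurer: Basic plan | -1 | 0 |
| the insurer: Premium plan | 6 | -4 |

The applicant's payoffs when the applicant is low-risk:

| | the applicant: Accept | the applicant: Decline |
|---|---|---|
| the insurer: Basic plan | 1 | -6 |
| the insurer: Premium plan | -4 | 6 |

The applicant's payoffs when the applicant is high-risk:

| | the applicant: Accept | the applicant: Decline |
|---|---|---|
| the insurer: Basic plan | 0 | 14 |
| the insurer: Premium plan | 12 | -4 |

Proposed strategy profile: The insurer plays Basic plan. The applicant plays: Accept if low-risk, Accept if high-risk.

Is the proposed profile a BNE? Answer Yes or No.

The insurer plays Basic plan: E[Basic plan] = 0.3·(-1) + 0.7·(-1) = -1; E[Premium plan] = 6. Not best-responding. ✗
The applicant (risk level low-risk), facing Basic plan: Accept gives 1, Decline gives -6. Proposed Accept is best. ✓
The applicant (risk level high-risk), facing Basic plan: Accept gives 0, Decline gives 14. Proposed Accept is not best — profitable deviation exists. ✗

No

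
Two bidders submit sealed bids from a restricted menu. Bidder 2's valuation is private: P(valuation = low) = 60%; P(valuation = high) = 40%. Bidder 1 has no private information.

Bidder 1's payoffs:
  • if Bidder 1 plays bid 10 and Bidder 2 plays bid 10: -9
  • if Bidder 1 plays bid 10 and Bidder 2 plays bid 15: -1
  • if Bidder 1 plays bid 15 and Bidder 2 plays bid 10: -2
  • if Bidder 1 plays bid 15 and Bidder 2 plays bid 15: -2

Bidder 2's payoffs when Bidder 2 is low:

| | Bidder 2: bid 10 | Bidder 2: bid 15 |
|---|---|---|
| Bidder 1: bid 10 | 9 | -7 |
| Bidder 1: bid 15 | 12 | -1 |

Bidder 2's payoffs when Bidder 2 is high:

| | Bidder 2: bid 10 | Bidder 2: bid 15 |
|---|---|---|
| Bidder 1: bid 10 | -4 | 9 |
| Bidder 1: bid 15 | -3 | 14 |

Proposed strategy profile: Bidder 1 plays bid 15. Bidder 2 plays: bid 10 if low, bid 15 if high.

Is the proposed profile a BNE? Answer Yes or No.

Yes

Bidder 1 plays bid 15: E[bid 15] = 0.6·(-2) + 0.4·(-2) = -2; E[bid 10] = -5.8. Best-responding. ✓
Bidder 2 (valuation low), facing bid 15: bid 10 gives 12, bid 15 gives -1. Proposed bid 10 is best. ✓
Bidder 2 (valuation high), facing bid 15: bid 10 gives -3, bid 15 gives 14. Proposed bid 15 is best. ✓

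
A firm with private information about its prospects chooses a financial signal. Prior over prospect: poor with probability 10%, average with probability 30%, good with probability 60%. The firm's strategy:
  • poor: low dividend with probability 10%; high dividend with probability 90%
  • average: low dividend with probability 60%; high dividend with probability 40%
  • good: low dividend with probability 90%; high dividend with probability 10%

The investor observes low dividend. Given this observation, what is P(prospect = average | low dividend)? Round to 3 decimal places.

P(low dividend) = 0.1·0.1 + 0.3·0.6 + 0.6·0.9 = 0.73
P(average | low dividend) = (0.3·0.6) / 0.73 = 0.18 / 0.73 = 0.246575

0.247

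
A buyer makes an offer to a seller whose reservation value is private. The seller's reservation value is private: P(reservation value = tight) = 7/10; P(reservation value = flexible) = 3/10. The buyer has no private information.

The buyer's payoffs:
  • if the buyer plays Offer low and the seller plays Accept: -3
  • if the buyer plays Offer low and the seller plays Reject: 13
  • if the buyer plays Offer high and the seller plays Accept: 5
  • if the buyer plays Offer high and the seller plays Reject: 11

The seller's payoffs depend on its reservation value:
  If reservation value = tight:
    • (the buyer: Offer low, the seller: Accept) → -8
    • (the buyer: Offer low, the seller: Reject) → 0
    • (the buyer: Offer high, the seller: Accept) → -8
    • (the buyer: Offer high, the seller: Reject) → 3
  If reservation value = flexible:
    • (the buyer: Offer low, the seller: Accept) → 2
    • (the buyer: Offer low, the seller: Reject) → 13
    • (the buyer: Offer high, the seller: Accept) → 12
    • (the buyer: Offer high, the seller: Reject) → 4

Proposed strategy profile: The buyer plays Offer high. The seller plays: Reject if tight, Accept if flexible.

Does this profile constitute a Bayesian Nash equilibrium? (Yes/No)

The buyer plays Offer high: E[Offer high] = 7/10·(11) + 3/10·(5) = 46/5; E[Offer low] = 41/5. Best-responding. ✓
The seller (reservation value tight), facing Offer high: Accept gives -8, Reject gives 3. Proposed Reject is best. ✓
The seller (reservation value flexible), facing Offer high: Accept gives 12, Reject gives 4. Proposed Accept is best. ✓

Yes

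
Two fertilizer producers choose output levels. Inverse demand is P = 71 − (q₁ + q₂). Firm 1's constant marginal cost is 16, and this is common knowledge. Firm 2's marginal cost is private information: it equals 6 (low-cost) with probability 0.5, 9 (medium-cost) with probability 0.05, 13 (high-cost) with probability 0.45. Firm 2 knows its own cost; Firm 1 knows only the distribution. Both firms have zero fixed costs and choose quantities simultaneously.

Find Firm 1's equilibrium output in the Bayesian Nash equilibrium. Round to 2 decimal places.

Type-c best response for Firm 2: q₂(c) = (71 − c)/2 − q₁/2.
Firm 1 maximizes expected profit; its first-order condition is 71 − 2q₁ − E[q₂] − 16 = 0.
Substituting E[q₂] and solving: E[c₂] = 9.3, so q₁ = (71 − 2·16 + 9.3)/3 = 16.1.

16.10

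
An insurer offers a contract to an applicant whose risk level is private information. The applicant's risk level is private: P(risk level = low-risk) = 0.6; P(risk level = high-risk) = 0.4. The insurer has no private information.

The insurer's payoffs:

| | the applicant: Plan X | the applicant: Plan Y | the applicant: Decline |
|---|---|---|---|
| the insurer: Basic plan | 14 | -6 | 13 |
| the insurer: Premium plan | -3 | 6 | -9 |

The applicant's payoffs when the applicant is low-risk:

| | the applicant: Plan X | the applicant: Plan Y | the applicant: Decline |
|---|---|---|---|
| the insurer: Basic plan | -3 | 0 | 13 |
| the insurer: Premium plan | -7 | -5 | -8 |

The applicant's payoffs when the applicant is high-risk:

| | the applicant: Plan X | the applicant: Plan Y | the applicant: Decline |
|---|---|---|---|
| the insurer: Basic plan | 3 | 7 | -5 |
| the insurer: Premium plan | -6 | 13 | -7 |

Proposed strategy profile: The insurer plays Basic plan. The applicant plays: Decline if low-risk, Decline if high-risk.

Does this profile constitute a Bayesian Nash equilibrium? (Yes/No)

The insurer plays Basic plan: E[Basic plan] = 0.6·(13) + 0.4·(13) = 13; E[Premium plan] = -9. Best-responding. ✓
The applicant (risk level low-risk), facing Basic plan: Plan X gives -3, Plan Y gives 0, Decline gives 13. Proposed Decline is best. ✓
The applicant (risk level high-risk), facing Basic plan: Plan X gives 3, Plan Y gives 7, Decline gives -5. Proposed Decline is not best — profitable deviation exists. ✗

No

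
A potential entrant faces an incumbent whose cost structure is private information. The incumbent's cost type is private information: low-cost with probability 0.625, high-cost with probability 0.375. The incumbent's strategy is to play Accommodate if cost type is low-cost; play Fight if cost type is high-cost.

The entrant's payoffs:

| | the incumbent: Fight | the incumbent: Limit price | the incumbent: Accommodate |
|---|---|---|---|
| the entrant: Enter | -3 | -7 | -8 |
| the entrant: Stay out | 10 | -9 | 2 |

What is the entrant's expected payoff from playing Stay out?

Take the expectation over the incumbent's cost type, weighting each type's action by its prior probability.
E[Stay out] = 0.625·2 + 0.375·10 = 1.25 + 3.75 = 5

5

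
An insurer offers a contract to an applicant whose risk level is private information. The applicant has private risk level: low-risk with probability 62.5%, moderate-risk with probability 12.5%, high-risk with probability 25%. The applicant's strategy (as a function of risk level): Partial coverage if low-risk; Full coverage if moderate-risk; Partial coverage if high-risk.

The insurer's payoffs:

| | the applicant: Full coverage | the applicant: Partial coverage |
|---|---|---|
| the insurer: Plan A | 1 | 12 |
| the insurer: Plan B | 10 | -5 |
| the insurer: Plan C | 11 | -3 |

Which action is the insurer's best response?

Plan A

Compute the insurer's expected payoff for each action, taking the expectation over the applicant's type.
E[Plan A] = 0.625·(12) + 0.125·(1) + 0.25·(12) = 10.625
E[Plan B] = 0.625·(-5) + 0.125·(10) + 0.25·(-5) = -3.125
E[Plan C] = 0.625·(-3) + 0.125·(11) + 0.25·(-3) = -1.25
Best response: Plan A (10.625 is the largest).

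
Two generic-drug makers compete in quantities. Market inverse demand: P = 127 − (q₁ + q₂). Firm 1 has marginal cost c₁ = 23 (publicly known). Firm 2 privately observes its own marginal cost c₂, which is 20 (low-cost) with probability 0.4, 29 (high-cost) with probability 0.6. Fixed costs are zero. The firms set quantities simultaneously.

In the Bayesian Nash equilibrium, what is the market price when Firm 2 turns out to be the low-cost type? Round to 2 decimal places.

Each type of Firm 2 best-responds to q₁; Firm 1 best-responds to the expected q₂ over Firm 2's types.
Firm 2 with cost c maximizes (127 − (q₁+q₂) − c)·q₂, giving q₂(c) = (127 − c − q₁)/2.
E[c₂] = 0.4·20 + 0.6·29 = 25.4
Firm 1's FOC against E[q₂] yields q₁ = (127 − 2·23 + E[c₂])/3 = (127 − 46 + 25.4)/3 = 35.4667.
q₂(low-cost) = 35.7667, so P = 127 − (35.4667 + 35.7667) = 55.7667.

55.77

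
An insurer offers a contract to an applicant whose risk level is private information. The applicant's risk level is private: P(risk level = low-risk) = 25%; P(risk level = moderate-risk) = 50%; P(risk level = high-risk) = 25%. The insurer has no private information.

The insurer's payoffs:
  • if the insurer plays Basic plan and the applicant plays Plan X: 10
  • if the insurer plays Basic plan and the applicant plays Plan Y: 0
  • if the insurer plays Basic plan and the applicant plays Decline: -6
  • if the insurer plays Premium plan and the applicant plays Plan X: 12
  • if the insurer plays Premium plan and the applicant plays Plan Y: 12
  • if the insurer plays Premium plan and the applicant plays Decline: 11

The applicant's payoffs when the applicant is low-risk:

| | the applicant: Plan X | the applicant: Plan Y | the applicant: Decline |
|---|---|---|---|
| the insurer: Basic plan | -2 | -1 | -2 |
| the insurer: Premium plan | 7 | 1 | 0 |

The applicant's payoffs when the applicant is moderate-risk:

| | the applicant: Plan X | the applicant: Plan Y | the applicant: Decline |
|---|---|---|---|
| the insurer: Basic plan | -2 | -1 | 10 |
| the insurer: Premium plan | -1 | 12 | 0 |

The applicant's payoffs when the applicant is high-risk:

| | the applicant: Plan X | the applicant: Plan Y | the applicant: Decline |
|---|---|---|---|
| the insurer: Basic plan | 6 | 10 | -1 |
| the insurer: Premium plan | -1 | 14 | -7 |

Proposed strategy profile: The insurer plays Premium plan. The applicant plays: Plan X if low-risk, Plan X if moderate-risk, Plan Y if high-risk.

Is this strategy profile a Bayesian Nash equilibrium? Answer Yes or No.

The insurer plays Premium plan: E[Premium plan] = 0.25·(12) + 0.5·(12) + 0.25·(12) = 12; E[Basic plan] = 7.5. Best-responding. ✓
The applicant (risk level low-risk), facing Premium plan: Plan X gives 7, Plan Y gives 1, Decline gives 0. Proposed Plan X is best. ✓
The applicant (risk level moderate-risk), facing Premium plan: Plan X gives -1, Plan Y gives 12, Decline gives 0. Proposed Plan X is not best — profitable deviation exists. ✗
The applicant (risk level high-risk), facing Premium plan: Plan X gives -1, Plan Y gives 14, Decline gives -7. Proposed Plan Y is best. ✓

No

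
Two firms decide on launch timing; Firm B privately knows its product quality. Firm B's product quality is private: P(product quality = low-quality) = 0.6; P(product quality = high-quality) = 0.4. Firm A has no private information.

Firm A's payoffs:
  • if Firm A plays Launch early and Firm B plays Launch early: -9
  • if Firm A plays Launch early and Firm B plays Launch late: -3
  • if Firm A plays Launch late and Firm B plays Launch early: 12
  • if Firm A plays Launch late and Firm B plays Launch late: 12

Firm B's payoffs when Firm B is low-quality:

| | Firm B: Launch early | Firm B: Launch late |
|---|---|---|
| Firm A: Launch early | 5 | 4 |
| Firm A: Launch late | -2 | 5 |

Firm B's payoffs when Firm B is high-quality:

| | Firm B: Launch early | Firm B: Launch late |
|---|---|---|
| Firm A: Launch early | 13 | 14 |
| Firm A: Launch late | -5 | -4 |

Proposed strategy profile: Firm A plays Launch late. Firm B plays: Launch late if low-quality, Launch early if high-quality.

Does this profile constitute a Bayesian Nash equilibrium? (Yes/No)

No

Firm A plays Launch late: E[Launch late] = 0.6·(12) + 0.4·(12) = 12; E[Launch early] = -5.4. Best-responding. ✓
Firm B (product quality low-quality), facing Launch late: Launch early gives -2, Launch late gives 5. Proposed Launch late is best. ✓
Firm B (product quality high-quality), facing Launch late: Launch early gives -5, Launch late gives -4. Proposed Launch early is not best — profitable deviation exists. ✗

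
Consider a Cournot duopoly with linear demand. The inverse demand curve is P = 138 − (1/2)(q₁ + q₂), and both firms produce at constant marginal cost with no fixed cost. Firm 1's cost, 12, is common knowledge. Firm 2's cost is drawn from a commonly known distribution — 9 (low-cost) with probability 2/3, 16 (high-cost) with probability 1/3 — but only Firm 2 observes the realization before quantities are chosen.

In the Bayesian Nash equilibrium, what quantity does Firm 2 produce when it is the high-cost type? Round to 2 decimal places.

Type-c best response for Firm 2: q₂(c) = (138 − c) − q₁/2.
Firm 1 maximizes expected profit; its first-order condition is 138 − q₁ − (1/2)E[q₂] − 12 = 0.
Substituting E[q₂] and solving: E[c₂] = 11.3333, so q₁ = (138 − 2·12 + 11.3333)/(3/2) = 83.5556.
q₂(high-cost) = (138 − 16 − (1/2)·83.5556) = 80.2222.

80.22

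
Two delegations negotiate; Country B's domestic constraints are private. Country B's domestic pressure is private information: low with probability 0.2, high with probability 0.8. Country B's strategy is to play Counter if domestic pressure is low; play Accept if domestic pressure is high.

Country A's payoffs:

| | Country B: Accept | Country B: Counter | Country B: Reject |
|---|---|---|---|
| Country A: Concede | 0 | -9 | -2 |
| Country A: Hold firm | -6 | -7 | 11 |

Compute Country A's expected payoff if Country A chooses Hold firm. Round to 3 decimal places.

-6.200

E[Hold firm] = 0.2·(-7) + 0.8·(-6) = (-1.4) + (-4.8) = -6.2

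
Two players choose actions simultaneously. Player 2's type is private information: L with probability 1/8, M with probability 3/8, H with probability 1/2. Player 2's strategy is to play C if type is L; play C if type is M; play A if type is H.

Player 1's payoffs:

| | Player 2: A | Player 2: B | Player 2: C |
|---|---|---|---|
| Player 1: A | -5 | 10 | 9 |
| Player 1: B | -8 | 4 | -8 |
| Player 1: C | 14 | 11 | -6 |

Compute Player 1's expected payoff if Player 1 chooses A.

2

E[A] = 1/8·9 + 3/8·9 + 1/2·(-5) = 9/8 + 27/8 + (-5/2) = 2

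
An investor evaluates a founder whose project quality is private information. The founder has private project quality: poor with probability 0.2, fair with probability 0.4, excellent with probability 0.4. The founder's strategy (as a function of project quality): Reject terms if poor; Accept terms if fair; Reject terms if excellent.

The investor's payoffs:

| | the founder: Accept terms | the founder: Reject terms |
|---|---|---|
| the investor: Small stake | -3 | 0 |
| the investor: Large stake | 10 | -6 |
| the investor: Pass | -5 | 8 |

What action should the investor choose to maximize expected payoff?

Pass

E[Small stake] = 0.2·(0) + 0.4·(-3) + 0.4·(0) = -1.2
E[Large stake] = 0.2·(-6) + 0.4·(10) + 0.4·(-6) = 0.4
E[Pass] = 0.2·(8) + 0.4·(-5) + 0.4·(8) = 2.8
Best response: Pass (2.8 is the largest).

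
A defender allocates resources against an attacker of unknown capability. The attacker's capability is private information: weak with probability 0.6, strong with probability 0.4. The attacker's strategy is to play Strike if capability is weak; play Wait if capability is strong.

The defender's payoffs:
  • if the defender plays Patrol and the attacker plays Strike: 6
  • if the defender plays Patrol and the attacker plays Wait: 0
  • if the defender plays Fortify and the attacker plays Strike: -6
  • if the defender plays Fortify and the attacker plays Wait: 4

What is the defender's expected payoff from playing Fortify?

E[Fortify] = 0.6·(-6) + 0.4·4 = (-3.6) + 1.6 = -2

-2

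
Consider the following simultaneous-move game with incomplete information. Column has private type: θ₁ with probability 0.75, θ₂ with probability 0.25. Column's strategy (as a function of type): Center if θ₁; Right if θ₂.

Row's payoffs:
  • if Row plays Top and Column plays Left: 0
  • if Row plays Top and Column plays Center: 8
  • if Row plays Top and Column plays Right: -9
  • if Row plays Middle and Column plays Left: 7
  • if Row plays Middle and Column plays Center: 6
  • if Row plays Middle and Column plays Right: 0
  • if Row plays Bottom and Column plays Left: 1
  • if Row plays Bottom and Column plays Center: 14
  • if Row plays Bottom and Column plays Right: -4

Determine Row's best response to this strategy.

Compute Row's expected payoff for each action, taking the expectation over Column's type.
E[Top] = 0.75·(8) + 0.25·(-9) = 3.75
E[Middle] = 0.75·(6) + 0.25·(0) = 4.5
E[Bottom] = 0.75·(14) + 0.25·(-4) = 9.5
Best response: Bottom (9.5 is the largest).

Bottom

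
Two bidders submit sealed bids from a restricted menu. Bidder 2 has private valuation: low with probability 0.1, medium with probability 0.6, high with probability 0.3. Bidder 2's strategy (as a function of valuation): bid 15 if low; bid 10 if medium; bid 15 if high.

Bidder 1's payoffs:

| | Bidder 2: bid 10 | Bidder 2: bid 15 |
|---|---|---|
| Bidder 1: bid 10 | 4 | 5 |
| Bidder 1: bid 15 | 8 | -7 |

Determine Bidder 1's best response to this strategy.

bid 10

E[bid 10] = 0.1·(5) + 0.6·(4) + 0.3·(5) = 4.4
E[bid 15] = 0.1·(-7) + 0.6·(8) + 0.3·(-7) = 2
Best response: bid 10 (4.4 is the largest).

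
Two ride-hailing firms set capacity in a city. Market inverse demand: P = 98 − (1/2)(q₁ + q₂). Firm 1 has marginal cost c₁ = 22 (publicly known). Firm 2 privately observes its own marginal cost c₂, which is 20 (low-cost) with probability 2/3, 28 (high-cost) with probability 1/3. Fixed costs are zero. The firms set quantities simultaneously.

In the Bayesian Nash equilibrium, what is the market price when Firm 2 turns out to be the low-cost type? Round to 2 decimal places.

46.22

Type-c best response for Firm 2: q₂(c) = (98 − c) − q₁/2.
Firm 1 maximizes expected profit; its first-order condition is 98 − q₁ − (1/2)E[q₂] − 22 = 0.
Substituting E[q₂] and solving: E[c₂] = 22.6667, so q₁ = (98 − 2·22 + 22.6667)/(3/2) = 51.1111.
q₂(low-cost) = 52.4444, so P = 98 − (1/2)·(51.1111 + 52.4444) = 46.2222.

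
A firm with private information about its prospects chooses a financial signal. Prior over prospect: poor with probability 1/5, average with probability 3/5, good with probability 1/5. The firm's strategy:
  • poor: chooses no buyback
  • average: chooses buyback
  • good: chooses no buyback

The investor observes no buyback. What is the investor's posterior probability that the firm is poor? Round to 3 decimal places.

P(no buyback) = (1/5)·1 + (3/5)·0 + (1/5)·1 = 2/5
P(poor | no buyback) = ((1/5)·1) / (2/5) = (1/5) / (2/5) = 1/2

0.500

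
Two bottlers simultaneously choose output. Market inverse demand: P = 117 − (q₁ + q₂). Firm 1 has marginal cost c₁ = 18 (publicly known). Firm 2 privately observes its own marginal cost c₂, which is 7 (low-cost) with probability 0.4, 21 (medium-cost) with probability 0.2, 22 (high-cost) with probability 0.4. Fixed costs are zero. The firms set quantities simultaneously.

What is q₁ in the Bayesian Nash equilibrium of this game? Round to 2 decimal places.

32.27

Firm 2 with cost c maximizes (117 − (q₁+q₂) − c)·q₂, giving q₂(c) = (117 − c − q₁)/2.
E[c₂] = 0.4·7 + 0.2·21 + 0.4·22 = 15.8
Firm 1's FOC against E[q₂] yields q₁ = (117 − 2·18 + E[c₂])/3 = (117 − 36 + 15.8)/3 = 32.2667.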